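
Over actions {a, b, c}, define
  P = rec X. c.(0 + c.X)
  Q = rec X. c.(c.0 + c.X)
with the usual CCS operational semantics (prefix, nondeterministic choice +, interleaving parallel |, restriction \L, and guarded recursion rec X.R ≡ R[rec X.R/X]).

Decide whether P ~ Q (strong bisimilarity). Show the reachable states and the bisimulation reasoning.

not bisimilar

Reachable graph of P (2 states):
  u0 = rec X. c.(0 + c.X) has moves -c-> u1
  u1 = 0 + c.(rec X. c.(0 + c.X)) has moves -c-> u0
Reachable graph of Q (3 states):
  v0 = rec X. c.(c.0 + c.X) has moves -c-> v1
  v1 = c.0 + c.(rec X. c.(c.0 + c.X)) has moves -c-> v0, -c-> v2
  v2 = 0 has moves ∅
Partition-refinement fixed point:
  B0 = {u0, u1}
  B1 = {v0}
  B2 = {v1}
  B3 = {v2}
u0 ∈ B0, v0 ∈ B1 → different blocks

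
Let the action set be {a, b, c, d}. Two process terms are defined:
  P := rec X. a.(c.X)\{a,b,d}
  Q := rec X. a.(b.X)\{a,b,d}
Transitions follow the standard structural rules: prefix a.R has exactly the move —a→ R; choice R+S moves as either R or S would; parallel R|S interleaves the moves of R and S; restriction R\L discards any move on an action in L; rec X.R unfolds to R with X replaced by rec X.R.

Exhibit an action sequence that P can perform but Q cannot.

LTS(P): 3 reachable states
  m0 = rec X. a.(c.X)\{a,b,d} → ··a··> m1
  m1 = (c.(rec X. a.(c.X)\{a,b,d}))\{a,b,d} → ··c··> m2
  m2 = (rec X. a.(c.X)\{a,b,d})\{a,b,d} → deadlocked
LTS(Q): 2 reachable states
  n0 = rec X. a.(b.X)\{a,b,d} → ··a··> n1
  n1 = (b.(rec X. a.(b.X)\{a,b,d}))\{a,b,d} → deadlocked
Run σ = ⟨ac⟩ on P: start {m0}
  [1] a ⇒ {m1}
  [2] c ⇒ {m2}
  ✓ P
Run σ = ⟨ac⟩ on Q: start {n0}
  [1] a ⇒ {n1}
  [2] c ⇒ no successor for Q

ac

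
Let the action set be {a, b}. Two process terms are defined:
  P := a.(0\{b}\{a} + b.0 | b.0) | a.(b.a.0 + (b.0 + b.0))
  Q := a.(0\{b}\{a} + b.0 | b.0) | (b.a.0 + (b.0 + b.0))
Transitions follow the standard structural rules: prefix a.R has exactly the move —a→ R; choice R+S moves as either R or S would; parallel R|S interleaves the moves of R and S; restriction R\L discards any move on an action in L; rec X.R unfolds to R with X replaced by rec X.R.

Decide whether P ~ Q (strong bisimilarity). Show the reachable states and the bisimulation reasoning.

P's transition system — 20 states:
  p0 = a.(0\{b}\{a} + b.0 | b.0) | a.(b.a.0 + (b.0 + b.0)) :: —a→ p1, —a→ p2
  p1 = (0\{b}\{a} + b.0 | b.0) | a.(b.a.0 + (b.0 + b.0)) :: —a→ p3, —b→ p4, —b→ p5
  p2 = a.(0\{b}\{a} + b.0 | b.0) | (b.a.0 + (b.0 + b.0)) :: —a→ p3, —b→ p6, —b→ p7
  p3 = (0\{b}\{a} + b.0 | b.0) | (b.a.0 + (b.0 + b.0)) :: —b→ p10, —b→ p11, —b→ p8, —b→ p9
  p4 = 0 | b.0 | a.(b.a.0 + (b.0 + b.0)) :: —a→ p10, —b→ p12
  p5 = b.0 | 0 | a.(b.a.0 + (b.0 + b.0)) :: —a→ p11, —b→ p12
  p6 = a.(0\{b}\{a} + b.0 | b.0) | 0 :: —a→ p8
  p7 = a.(0\{b}\{a} + b.0 | b.0) | a.0 :: —a→ p6, —a→ p9
  p8 = (0\{b}\{a} + b.0 | b.0) | 0 :: —b→ p13, —b→ p14
  p9 = (0\{b}\{a} + b.0 | b.0) | a.0 :: —a→ p8, —b→ p15, —b→ p16
  p10 = 0 | b.0 | (b.a.0 + (b.0 + b.0)) :: —b→ p13, —b→ p15, —b→ p17
  p11 = b.0 | 0 | (b.a.0 + (b.0 + b.0)) :: —b→ p14, —b→ p16, —b→ p17
  p12 = 0 | 0 | a.(b.a.0 + (b.0 + b.0)) :: —a→ p17
  p13 = 0 | b.0 | 0 :: —b→ p18
  p14 = b.0 | 0 | 0 :: —b→ p18
  p15 = 0 | b.0 | a.0 :: —a→ p13, —b→ p19
  p16 = b.0 | 0 | a.0 :: —a→ p14, —b→ p19
  p17 = 0 | 0 | (b.a.0 + (b.0 + b.0)) :: —b→ p18, —b→ p19
  p18 = 0 | 0 | 0 :: ·
  p19 = 0 | 0 | a.0 :: —a→ p18
Q's transition system — 15 states:
  q0 = a.(0\{b}\{a} + b.0 | b.0) | (b.a.0 + (b.0 + b.0)) :: —a→ q1, —b→ q2, —b→ q3
  q1 = (0\{b}\{a} + b.0 | b.0) | (b.a.0 + (b.0 + b.0)) :: —b→ q4, —b→ q5, —b→ q6, —b→ q7
  q2 = a.(0\{b}\{a} + b.0 | b.0) | 0 :: —a→ q4
  q3 = a.(0\{b}\{a} + b.0 | b.0) | a.0 :: —a→ q2, —a→ q5
  q4 = (0\{b}\{a} + b.0 | b.0) | 0 :: —b→ q8, —b→ q9
  q5 = (0\{b}\{a} + b.0 | b.0) | a.0 :: —a→ q4, —b→ q10, —b→ q11
  q6 = 0 | b.0 | (b.a.0 + (b.0 + b.0)) :: —b→ q10, —b→ q12, —b→ q8
  q7 = b.0 | 0 | (b.a.0 + (b.0 + b.0)) :: —b→ q11, —b→ q12, —b→ q9
  q8 = 0 | b.0 | 0 :: —b→ q13
  q9 = b.0 | 0 | 0 :: —b→ q13
  q10 = 0 | b.0 | a.0 :: —a→ q8, —b→ q14
  q11 = b.0 | 0 | a.0 :: —a→ q9, —b→ q14
  q12 = 0 | 0 | (b.a.0 + (b.0 + b.0)) :: —b→ q13, —b→ q14
  q13 = 0 | 0 | 0 :: ·
  q14 = 0 | 0 | a.0 :: —a→ q13
Bisimilarity quotient blocks:
  B0 = {p0}
  B1 = {p1}
  B2 = {p4, p5}
  B3 = {p12}
  B4 = {p17, q12}
  B5 = {p19, q14}
  B6 = {p18, q13}
  B7 = {p10, p11, q6, q7}
  B8 = {p13, p14, q8, q9}
  B9 = {p15, p16, q10, q11}
  B10 = {p3, q1}
  B11 = {p9, q5}
  B12 = {p8, q4}
  B13 = {p2, q0}
  B14 = {p6, q2}
  B15 = {p7, q3}
p0 ∈ B0, q0 ∈ B13 → different blocks

P ≁ Q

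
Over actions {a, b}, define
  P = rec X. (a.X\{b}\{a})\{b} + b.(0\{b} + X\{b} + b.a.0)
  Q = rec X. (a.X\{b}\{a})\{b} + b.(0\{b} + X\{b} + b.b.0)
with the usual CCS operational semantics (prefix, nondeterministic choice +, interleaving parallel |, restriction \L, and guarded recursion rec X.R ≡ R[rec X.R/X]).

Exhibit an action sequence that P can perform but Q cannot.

bba

Reachable graph of P (6 states):
  p0 = rec X. (a.X\{b}\{a})\{b} + b.(0\{b} + X\{b} + b.a.0) has moves --a--▸ p1, --b--▸ p2
  p1 = (rec X. (a.X\{b}\{a})\{b} + b.(0\{b} + X\{b} + b.a.0))\{b}\{a}\{b} has moves (no moves)
  p2 = 0\{b} + (rec X. (a.X\{b}\{a})\{b} + b.(0\{b} + X\{b} + b.a.0))\{b} + b.a.0 has moves --a--▸ p3, --b--▸ p4
  p3 = (rec X. (a.X\{b}\{a})\{b} + b.(0\{b} + X\{b} + b.a.0))\{b}\{a}\{b}\{b} has moves (no moves)
  p4 = a.0 has moves --a--▸ p5
  p5 = 0 has moves (no moves)
Reachable graph of Q (6 states):
  q0 = rec X. (a.X\{b}\{a})\{b} + b.(0\{b} + X\{b} + b.b.0) has moves --a--▸ q1, --b--▸ q2
  q1 = (rec X. (a.X\{b}\{a})\{b} + b.(0\{b} + X\{b} + b.b.0))\{b}\{a}\{b} has moves (no moves)
  q2 = 0\{b} + (rec X. (a.X\{b}\{a})\{b} + b.(0\{b} + X\{b} + b.b.0))\{b} + b.b.0 has moves --a--▸ q3, --b--▸ q4
  q3 = (rec X. (a.X\{b}\{a})\{b} + b.(0\{b} + X\{b} + b.b.0))\{b}\{a}\{b}\{b} has moves (no moves)
  q4 = b.0 has moves --b--▸ q5
  q5 = 0 has moves (no moves)
Executing bba from P (initial set {p0}):
  [1] b ⇒ {p2}
  [2] b ⇒ {p4}
  [3] a ⇒ {p5}
  — P admits the full trace.
Executing bba from Q (initial set {q0}):
  [1] b ⇒ {q2}
  [2] b ⇒ {q4}
  [3] a ⇒ no successor for Q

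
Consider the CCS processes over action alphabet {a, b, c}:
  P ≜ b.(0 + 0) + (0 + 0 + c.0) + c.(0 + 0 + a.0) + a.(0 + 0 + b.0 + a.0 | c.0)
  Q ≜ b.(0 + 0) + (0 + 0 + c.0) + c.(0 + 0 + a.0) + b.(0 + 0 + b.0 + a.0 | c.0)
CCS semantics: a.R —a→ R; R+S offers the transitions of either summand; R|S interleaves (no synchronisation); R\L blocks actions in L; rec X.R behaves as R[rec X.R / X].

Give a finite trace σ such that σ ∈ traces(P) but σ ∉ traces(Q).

a

P's transition system — 8 states:
  p0 = b.(0 + 0) + (0 + 0 + c.0) + c.(0 + 0 + a.0) + a.(0 + 0 + b.0 + a.0 | c.0) ⊢ ··a··> p1, ··b··> p2, ··c··> p3, ··c··> p4
  p1 = 0 + 0 + b.0 + a.0 | c.0 ⊢ ··a··> p5, ··b··> p3, ··c··> p6
  p2 = 0 + 0 ⊢ ∅
  p3 = 0 ⊢ ∅
  p4 = 0 + 0 + a.0 ⊢ ··a··> p3
  p5 = 0 | c.0 ⊢ ··c··> p7
  p6 = a.0 | 0 ⊢ ··a··> p7
  p7 = 0 | 0 ⊢ ∅
Q's transition system — 8 states:
  q0 = b.(0 + 0) + (0 + 0 + c.0) + c.(0 + 0 + a.0) + b.(0 + 0 + b.0 + a.0 | c.0) ⊢ ··b··> q1, ··b··> q2, ··c··> q3, ··c··> q4
  q1 = 0 + 0 ⊢ ∅
  q2 = 0 + 0 + b.0 + a.0 | c.0 ⊢ ··a··> q5, ··b··> q3, ··c··> q6
  q3 = 0 ⊢ ∅
  q4 = 0 + 0 + a.0 ⊢ ··a··> q3
  q5 = 0 | c.0 ⊢ ··c··> q7
  q6 = a.0 | 0 ⊢ ··a··> q7
  q7 = 0 | 0 ⊢ ∅
Trace ⟨a⟩ through P, begin at {p0}:
  step 1 (a): {p1}
  ✓ P
Trace ⟨a⟩ through Q, begin at {q0}:
  step 1 (a): ∅  — Q cannot continue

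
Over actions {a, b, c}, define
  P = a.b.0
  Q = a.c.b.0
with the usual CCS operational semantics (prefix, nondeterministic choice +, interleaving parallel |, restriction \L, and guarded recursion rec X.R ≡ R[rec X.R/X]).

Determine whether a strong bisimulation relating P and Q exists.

Reachable graph of P (3 states):
  s0 = a.b.0 | ··a··> s1
  s1 = b.0 | ··b··> s2
  s2 = 0 | stopped
Reachable graph of Q (4 states):
  t0 = a.c.b.0 | ··a··> t1
  t1 = c.b.0 | ··c··> t2
  t2 = b.0 | ··b··> t3
  t3 = 0 | stopped
Coarsest stable partition (strong bisimilarity classes):
  B0 = {s0}
  B1 = {s1, t2}
  B2 = {s2, t3}
  B3 = {t0}
  B4 = {t1}
s0 ∈ B0, t0 ∈ B3 → different blocks

P ≁ Q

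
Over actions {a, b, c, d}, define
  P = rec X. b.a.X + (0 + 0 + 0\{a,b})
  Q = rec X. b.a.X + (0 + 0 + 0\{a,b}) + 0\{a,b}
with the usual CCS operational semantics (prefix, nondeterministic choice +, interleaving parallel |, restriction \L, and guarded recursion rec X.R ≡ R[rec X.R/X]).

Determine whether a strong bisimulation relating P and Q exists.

bisimilar

P's transition system — 2 states:
  p0 = rec X. b.a.X + (0 + 0 + 0\{a,b}) → =b=> p1
  p1 = a.(rec X. b.a.X + (0 + 0 + 0\{a,b})) → =a=> p0
Q's transition system — 2 states:
  q0 = rec X. b.a.X + (0 + 0 + 0\{a,b}) + 0\{a,b} → =b=> q1
  q1 = a.(rec X. b.a.X + (0 + 0 + 0\{a,b}) + 0\{a,b}) → =a=> q0
Partition-refinement fixed point:
  B0 = {p0, q0}
  B1 = {p1, q1}
p0 ∈ B0, q0 ∈ B0 → same block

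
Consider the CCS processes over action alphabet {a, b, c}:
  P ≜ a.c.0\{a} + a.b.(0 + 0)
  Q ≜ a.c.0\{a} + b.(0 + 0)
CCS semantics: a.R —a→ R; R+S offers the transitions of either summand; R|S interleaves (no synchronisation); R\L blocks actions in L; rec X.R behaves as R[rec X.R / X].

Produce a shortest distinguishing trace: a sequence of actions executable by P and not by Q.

ab

P's transition system — 5 states:
  p0 = a.c.0\{a} + a.b.(0 + 0) has moves --a--▸ p1, --a--▸ p2
  p1 = b.(0 + 0) has moves --b--▸ p3
  p2 = c.0\{a} has moves --c--▸ p4
  p3 = 0 + 0 has moves (no moves)
  p4 = 0\{a} has moves (no moves)
Q's transition system — 4 states:
  q0 = a.c.0\{a} + b.(0 + 0) has moves --a--▸ q1, --b--▸ q2
  q1 = c.0\{a} has moves --c--▸ q3
  q2 = 0 + 0 has moves (no moves)
  q3 = 0\{a} has moves (no moves)
Run σ = ⟨ab⟩ on P: start {p0}
  step 1 (a): {p1, p2}
  step 2 (b): {p3}
  — P admits the full trace.
Run σ = ⟨ab⟩ on Q: start {q0}
  step 1 (a): {q1}
  step 2 (b): ∅  — Q cannot continue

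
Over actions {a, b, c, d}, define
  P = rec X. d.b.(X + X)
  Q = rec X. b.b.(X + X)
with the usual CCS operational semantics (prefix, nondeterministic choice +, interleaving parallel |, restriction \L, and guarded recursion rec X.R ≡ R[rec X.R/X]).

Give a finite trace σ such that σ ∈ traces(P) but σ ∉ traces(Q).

d

Reachable graph of P (3 states):
  m0 = rec X. d.b.(X + X) ⊢ -d-> m1
  m1 = b.((rec X. d.b.(X + X)) + (rec X. d.b.(X + X))) ⊢ -b-> m2
  m2 = (rec X. d.b.(X + X)) + (rec X. d.b.(X + X)) ⊢ -d-> m1
Reachable graph of Q (3 states):
  n0 = rec X. b.b.(X + X) ⊢ -b-> n1
  n1 = b.((rec X. b.b.(X + X)) + (rec X. b.b.(X + X))) ⊢ -b-> n2
  n2 = (rec X. b.b.(X + X)) + (rec X. b.b.(X + X)) ⊢ -b-> n1
Executing d from P (initial set {m0}):
  after d @ step 1: {m1}
  — P admits the full trace.
Executing d from Q (initial set {n0}):
  after d @ step 1: no successor for Q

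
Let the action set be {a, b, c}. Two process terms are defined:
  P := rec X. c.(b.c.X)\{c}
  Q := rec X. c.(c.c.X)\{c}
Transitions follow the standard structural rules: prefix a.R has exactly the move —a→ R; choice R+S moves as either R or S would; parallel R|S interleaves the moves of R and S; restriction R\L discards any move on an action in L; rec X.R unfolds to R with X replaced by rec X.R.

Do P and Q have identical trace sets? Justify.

Reachable graph of P (3 states):
  u0 = rec X. c.(b.c.X)\{c} ⊢ ··c··> u1
  u1 = (b.c.(rec X. c.(b.c.X)\{c}))\{c} ⊢ ··b··> u2
  u2 = (c.(rec X. c.(b.c.X)\{c}))\{c} ⊢ ∅
Reachable graph of Q (2 states):
  v0 = rec X. c.(c.c.X)\{c} ⊢ ··c··> v1
  v1 = (c.c.(rec X. c.(c.c.X)\{c}))\{c} ⊢ ∅
Trace ⟨cb⟩ through P, begin at {u0}:
  [1] c ⇒ {u1}
  [2] b ⇒ {u2}
  ✓ P
Trace ⟨cb⟩ through Q, begin at {v0}:
  [1] c ⇒ {v1}
  [2] b ⇒ ∅ (Q stuck)

trace-distinct — witness ⟨cb⟩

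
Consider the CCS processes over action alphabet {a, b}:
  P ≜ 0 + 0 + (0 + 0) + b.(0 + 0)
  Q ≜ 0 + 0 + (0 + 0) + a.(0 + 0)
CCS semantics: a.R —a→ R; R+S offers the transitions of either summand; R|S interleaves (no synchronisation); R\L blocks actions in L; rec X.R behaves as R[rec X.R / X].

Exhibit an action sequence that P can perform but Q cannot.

b

P's transition system — 2 states:
  s0 = 0 + 0 + (0 + 0) + b.(0 + 0) ⊢ =b=> s1
  s1 = 0 + 0 ⊢ deadlocked
Q's transition system — 2 states:
  t0 = 0 + 0 + (0 + 0) + a.(0 + 0) ⊢ =a=> t1
  t1 = 0 + 0 ⊢ deadlocked
Trace ⟨b⟩ through P, begin at {s0}:
  after b @ step 1: {s1}
  ✓ P
Trace ⟨b⟩ through Q, begin at {t0}:
  after b @ step 1: ∅  — Q cannot continue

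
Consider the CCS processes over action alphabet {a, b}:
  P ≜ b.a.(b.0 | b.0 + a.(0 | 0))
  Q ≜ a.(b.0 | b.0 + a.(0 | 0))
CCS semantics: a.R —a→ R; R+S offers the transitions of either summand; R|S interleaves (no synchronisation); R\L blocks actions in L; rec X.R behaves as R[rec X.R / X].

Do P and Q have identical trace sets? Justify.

trace-distinct — witness ⟨b⟩

LTS(P): 6 reachable states
  u0 = b.a.(b.0 | b.0 + a.(0 | 0)) | —b→ u1
  u1 = a.(b.0 | b.0 + a.(0 | 0)) | —a→ u2
  u2 = b.0 | b.0 + a.(0 | 0) | —a→ u3, —b→ u4, —b→ u5
  u3 = 0 | 0 | ·
  u4 = 0 | b.0 | —b→ u3
  u5 = b.0 | 0 | —b→ u3
LTS(Q): 5 reachable states
  v0 = a.(b.0 | b.0 + a.(0 | 0)) | —a→ v1
  v1 = b.0 | b.0 + a.(0 | 0) | —a→ v2, —b→ v3, —b→ v4
  v2 = 0 | 0 | ·
  v3 = 0 | b.0 | —b→ v2
  v4 = b.0 | 0 | —b→ v2
Run σ = ⟨b⟩ on P: start {u0}
  after b @ step 1: {u1}
  P completes σ.
Run σ = ⟨b⟩ on Q: start {v0}
  after b @ step 1: no successor for Q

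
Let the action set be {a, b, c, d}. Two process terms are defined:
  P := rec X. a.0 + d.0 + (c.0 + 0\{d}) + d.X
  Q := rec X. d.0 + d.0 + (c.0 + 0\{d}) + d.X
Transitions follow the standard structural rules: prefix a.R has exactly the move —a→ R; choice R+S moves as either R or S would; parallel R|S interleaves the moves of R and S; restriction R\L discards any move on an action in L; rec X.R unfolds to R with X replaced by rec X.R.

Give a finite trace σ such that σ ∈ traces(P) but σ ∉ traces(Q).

Reachable graph of P (2 states):
  m0 = rec X. a.0 + d.0 + (c.0 + 0\{d}) + d.X ⊢ --a--▸ m1, --c--▸ m1, --d--▸ m0, --d--▸ m1
  m1 = 0 ⊢ ∅
Reachable graph of Q (2 states):
  n0 = rec X. d.0 + d.0 + (c.0 + 0\{d}) + d.X ⊢ --c--▸ n1, --d--▸ n0, --d--▸ n1
  n1 = 0 ⊢ ∅
Executing a from P (initial set {m0}):
  after a @ step 1: {m1}
  ✓ P
Executing a from Q (initial set {n0}):
  after a @ step 1: ∅ (Q stuck)

a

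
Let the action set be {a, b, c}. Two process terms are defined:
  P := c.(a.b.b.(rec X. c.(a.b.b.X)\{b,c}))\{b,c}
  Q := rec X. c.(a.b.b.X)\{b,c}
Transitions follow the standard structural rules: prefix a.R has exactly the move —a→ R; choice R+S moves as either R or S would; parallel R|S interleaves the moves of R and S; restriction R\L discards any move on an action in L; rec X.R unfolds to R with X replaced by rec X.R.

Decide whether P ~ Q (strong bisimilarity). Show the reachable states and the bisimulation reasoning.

P's transition system — 3 states:
  m0 = c.(a.b.b.(rec X. c.(a.b.b.X)\{b,c}))\{b,c} | —c→ m1
  m1 = (a.b.b.(rec X. c.(a.b.b.X)\{b,c}))\{b,c} | —a→ m2
  m2 = (b.b.(rec X. c.(a.b.b.X)\{b,c}))\{b,c} | deadlocked
Q's transition system — 3 states:
  n0 = rec X. c.(a.b.b.X)\{b,c} | —c→ n1
  n1 = (a.b.b.(rec X. c.(a.b.b.X)\{b,c}))\{b,c} | —a→ n2
  n2 = (b.b.(rec X. c.(a.b.b.X)\{b,c}))\{b,c} | deadlocked
Bisimilarity quotient blocks:
  B0 = {m0, n0}
  B1 = {m1, n1}
  B2 = {m2, n2}
m0 ∈ B0, n0 ∈ B0 → same block

YES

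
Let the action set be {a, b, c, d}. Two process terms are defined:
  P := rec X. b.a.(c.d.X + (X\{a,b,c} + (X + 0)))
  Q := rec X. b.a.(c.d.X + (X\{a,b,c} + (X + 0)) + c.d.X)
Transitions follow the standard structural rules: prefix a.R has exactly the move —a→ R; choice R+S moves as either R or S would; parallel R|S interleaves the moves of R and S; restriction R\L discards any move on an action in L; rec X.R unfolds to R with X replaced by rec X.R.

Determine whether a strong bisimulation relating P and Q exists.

Reachable graph of P (4 states):
  p0 = rec X. b.a.(c.d.X + (X\{a,b,c} + (X + 0))) has moves =b=> p1
  p1 = a.(c.d.(rec X. b.a.(c.d.X + (X\{a,b,c} + (X + 0)))) + ((rec X. b.a.(c.d.X + (X\{a,b,c} + (X + 0))))\{a,b,c} + ((rec X. b.a.(c.d.X + (X\{a,b,c} + (X + 0)))) + 0))) has moves =a=> p2
  p2 = c.d.(rec X. b.a.(c.d.X + (X\{a,b,c} + (X + 0)))) + ((rec X. b.a.(c.d.X + (X\{a,b,c} + (X + 0))))\{a,b,c} + ((rec X. b.a.(c.d.X + (X\{a,b,c} + (X + 0)))) + 0)) has moves =b=> p1, =c=> p3
  p3 = d.(rec X. b.a.(c.d.X + (X\{a,b,c} + (X + 0)))) has moves =d=> p0
Reachable graph of Q (4 states):
  q0 = rec X. b.a.(c.d.X + (X\{a,b,c} + (X + 0)) + c.d.X) has moves =b=> q1
  q1 = a.(c.d.(rec X. b.a.(c.d.X + (X\{a,b,c} + (X + 0)) + c.d.X)) + ((rec X. b.a.(c.d.X + (X\{a,b,c} + (X + 0)) + c.d.X))\{a,b,c} + ((rec X. b.a.(c.d.X + (X\{a,b,c} + (X + 0)) + c.d.X)) + 0)) + c.d.(rec X. b.a.(c.d.X + (X\{a,b,c} + (X + 0)) + c.d.X))) has moves =a=> q2
  q2 = c.d.(rec X. b.a.(c.d.X + (X\{a,b,c} + (X + 0)) + c.d.X)) + ((rec X. b.a.(c.d.X + (X\{a,b,c} + (X + 0)) + c.d.X))\{a,b,c} + ((rec X. b.a.(c.d.X + (X\{a,b,c} + (X + 0)) + c.d.X)) + 0)) + c.d.(rec X. b.a.(c.d.X + (X\{a,b,c} + (X + 0)) + c.d.X)) has moves =b=> q1, =c=> q3
  q3 = d.(rec X. b.a.(c.d.X + (X\{a,b,c} + (X + 0)) + c.d.X)) has moves =d=> q0
Partition-refinement fixed point:
  B0 = {p0, q0}
  B1 = {p1, q1}
  B2 = {p2, q2}
  B3 = {p3, q3}
p0 ∈ B0, q0 ∈ B0 → same block

YES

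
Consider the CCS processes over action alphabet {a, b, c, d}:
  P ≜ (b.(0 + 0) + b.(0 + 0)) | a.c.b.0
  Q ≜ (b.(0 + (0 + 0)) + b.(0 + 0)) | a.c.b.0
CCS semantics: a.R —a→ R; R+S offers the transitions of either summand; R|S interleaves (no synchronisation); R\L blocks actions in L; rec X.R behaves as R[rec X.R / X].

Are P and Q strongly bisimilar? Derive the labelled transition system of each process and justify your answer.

bisimilar

Reachable graph of P (8 states):
  m0 = (b.(0 + 0) + b.(0 + 0)) | a.c.b.0 | —a→ m1, —b→ m2
  m1 = (b.(0 + 0) + b.(0 + 0)) | c.b.0 | —b→ m3, —c→ m4
  m2 = (0 + 0) | a.c.b.0 | —a→ m3
  m3 = (0 + 0) | c.b.0 | —c→ m5
  m4 = (b.(0 + 0) + b.(0 + 0)) | b.0 | —b→ m5, —b→ m6
  m5 = (0 + 0) | b.0 | —b→ m7
  m6 = (b.(0 + 0) + b.(0 + 0)) | 0 | —b→ m7
  m7 = (0 + 0) | 0 | (no moves)
Reachable graph of Q (12 states):
  n0 = (b.(0 + (0 + 0)) + b.(0 + 0)) | a.c.b.0 | —a→ n1, —b→ n2, —b→ n3
  n1 = (b.(0 + (0 + 0)) + b.(0 + 0)) | c.b.0 | —b→ n4, —b→ n5, —c→ n6
  n2 = (0 + (0 + 0)) | a.c.b.0 | —a→ n4
  n3 = (0 + 0) | a.c.b.0 | —a→ n5
  n4 = (0 + (0 + 0)) | c.b.0 | —c→ n7
  n5 = (0 + 0) | c.b.0 | —c→ n8
  n6 = (b.(0 + (0 + 0)) + b.(0 + 0)) | b.0 | —b→ n7, —b→ n8, —b→ n9
  n7 = (0 + (0 + 0)) | b.0 | —b→ n10
  n8 = (0 + 0) | b.0 | —b→ n11
  n9 = (b.(0 + (0 + 0)) + b.(0 + 0)) | 0 | —b→ n10, —b→ n11
  n10 = (0 + (0 + 0)) | 0 | (no moves)
  n11 = (0 + 0) | 0 | (no moves)
Bisimilarity quotient blocks:
  B0 = {m0, n0}
  B1 = {m2, n2, n3}
  B2 = {m3, n4, n5}
  B3 = {m5, m6, n7, n8, n9}
  B4 = {m7, n10, n11}
  B5 = {m1, n1}
  B6 = {m4, n6}
m0 ∈ B0, n0 ∈ B0 → same block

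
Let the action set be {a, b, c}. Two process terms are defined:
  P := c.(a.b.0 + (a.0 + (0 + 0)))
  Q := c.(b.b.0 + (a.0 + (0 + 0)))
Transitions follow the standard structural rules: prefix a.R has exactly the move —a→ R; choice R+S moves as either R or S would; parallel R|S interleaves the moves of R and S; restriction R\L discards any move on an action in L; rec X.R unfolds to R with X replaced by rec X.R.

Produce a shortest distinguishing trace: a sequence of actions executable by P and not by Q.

Reachable graph of P (4 states):
  s0 = c.(a.b.0 + (a.0 + (0 + 0))) ⊢ -c-> s1
  s1 = a.b.0 + (a.0 + (0 + 0)) ⊢ -a-> s2, -a-> s3
  s2 = 0 ⊢ (no moves)
  s3 = b.0 ⊢ -b-> s2
Reachable graph of Q (4 states):
  t0 = c.(b.b.0 + (a.0 + (0 + 0))) ⊢ -c-> t1
  t1 = b.b.0 + (a.0 + (0 + 0)) ⊢ -a-> t2, -b-> t3
  t2 = 0 ⊢ (no moves)
  t3 = b.0 ⊢ -b-> t2
Run σ = ⟨cab⟩ on P: start {s0}
  step 1 (c): {s1}
  step 2 (a): {s2, s3}
  step 3 (b): {s2}
  P completes σ.
Run σ = ⟨cab⟩ on Q: start {t0}
  step 1 (c): {t1}
  step 2 (a): {t2}
  step 3 (b): ∅  — Q cannot continue

cab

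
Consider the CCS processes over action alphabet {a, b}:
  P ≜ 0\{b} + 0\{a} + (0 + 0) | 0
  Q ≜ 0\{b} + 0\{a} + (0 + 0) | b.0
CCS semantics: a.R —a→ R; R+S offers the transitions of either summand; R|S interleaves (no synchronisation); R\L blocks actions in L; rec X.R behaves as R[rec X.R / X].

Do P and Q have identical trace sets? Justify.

NO — witness ⟨b⟩

P's transition system — 1 states:
  u0 = 0\{b} + 0\{a} + (0 + 0) | 0 → stopped
Q's transition system — 2 states:
  v0 = 0\{b} + 0\{a} + (0 + 0) | b.0 → =b=> v1
  v1 = (0 + 0) | 0 → stopped
Trace ⟨b⟩ through Q, begin at {v0}:
  [1] b ⇒ {v1}
  Q completes σ.
Trace ⟨b⟩ through P, begin at {u0}:
  [1] b ⇒ ∅ (P stuck)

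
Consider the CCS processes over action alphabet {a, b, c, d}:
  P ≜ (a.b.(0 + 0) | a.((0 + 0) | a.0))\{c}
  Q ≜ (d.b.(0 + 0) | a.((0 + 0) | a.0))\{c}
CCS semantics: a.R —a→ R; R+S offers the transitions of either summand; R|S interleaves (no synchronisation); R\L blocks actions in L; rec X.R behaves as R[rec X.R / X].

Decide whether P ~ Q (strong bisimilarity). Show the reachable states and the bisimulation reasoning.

LTS(P): 9 reachable states
  u0 = (a.b.(0 + 0) | a.((0 + 0) | a.0))\{c} has moves =a=> u1, =a=> u2
  u1 = (a.b.(0 + 0) | ((0 + 0) | a.0))\{c} has moves =a=> u3, =a=> u4
  u2 = (b.(0 + 0) | a.((0 + 0) | a.0))\{c} has moves =a=> u4, =b=> u5
  u3 = (a.b.(0 + 0) | ((0 + 0) | 0))\{c} has moves =a=> u6
  u4 = (b.(0 + 0) | ((0 + 0) | a.0))\{c} has moves =a=> u6, =b=> u7
  u5 = ((0 + 0) | a.((0 + 0) | a.0))\{c} has moves =a=> u7
  u6 = (b.(0 + 0) | ((0 + 0) | 0))\{c} has moves =b=> u8
  u7 = ((0 + 0) | ((0 + 0) | a.0))\{c} has moves =a=> u8
  u8 = ((0 + 0) | ((0 + 0) | 0))\{c} has moves (no moves)
LTS(Q): 9 reachable states
  v0 = (d.b.(0 + 0) | a.((0 + 0) | a.0))\{c} has moves =a=> v1, =d=> v2
  v1 = (d.b.(0 + 0) | ((0 + 0) | a.0))\{c} has moves =a=> v3, =d=> v4
  v2 = (b.(0 + 0) | a.((0 + 0) | a.0))\{c} has moves =a=> v4, =b=> v5
  v3 = (d.b.(0 + 0) | ((0 + 0) | 0))\{c} has moves =d=> v6
  v4 = (b.(0 + 0) | ((0 + 0) | a.0))\{c} has moves =a=> v6, =b=> v7
  v5 = ((0 + 0) | a.((0 + 0) | a.0))\{c} has moves =a=> v7
  v6 = (b.(0 + 0) | ((0 + 0) | 0))\{c} has moves =b=> v8
  v7 = ((0 + 0) | ((0 + 0) | a.0))\{c} has moves =a=> v8
  v8 = ((0 + 0) | ((0 + 0) | 0))\{c} has moves (no moves)
Bisimilarity quotient blocks:
  B0 = {u0}
  B1 = {u2, v2}
  B2 = {u5, v5}
  B3 = {u7, v7}
  B4 = {u8, v8}
  B5 = {u4, v4}
  B6 = {u6, v6}
  B7 = {u1}
  B8 = {u3}
  B9 = {v0}
  B10 = {v1}
  B11 = {v3}
u0 ∈ B0, v0 ∈ B9 → different blocks

P ≁ Q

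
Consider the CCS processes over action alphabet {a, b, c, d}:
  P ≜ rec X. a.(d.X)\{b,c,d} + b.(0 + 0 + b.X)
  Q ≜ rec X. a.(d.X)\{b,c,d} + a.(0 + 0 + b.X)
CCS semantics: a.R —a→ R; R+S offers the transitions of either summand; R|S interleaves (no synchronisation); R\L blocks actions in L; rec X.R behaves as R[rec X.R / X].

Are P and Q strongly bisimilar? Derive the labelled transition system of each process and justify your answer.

not bisimilar

P's transition system — 3 states:
  m0 = rec X. a.(d.X)\{b,c,d} + b.(0 + 0 + b.X) → ··a··> m1, ··b··> m2
  m1 = (d.(rec X. a.(d.X)\{b,c,d} + b.(0 + 0 + b.X)))\{b,c,d} → deadlocked
  m2 = 0 + 0 + b.(rec X. a.(d.X)\{b,c,d} + b.(0 + 0 + b.X)) → ··b··> m0
Q's transition system — 3 states:
  n0 = rec X. a.(d.X)\{b,c,d} + a.(0 + 0 + b.X) → ··a··> n1, ··a··> n2
  n1 = (d.(rec X. a.(d.X)\{b,c,d} + a.(0 + 0 + b.X)))\{b,c,d} → deadlocked
  n2 = 0 + 0 + b.(rec X. a.(d.X)\{b,c,d} + a.(0 + 0 + b.X)) → ··b··> n0
Bisimilarity quotient blocks:
  B0 = {m0}
  B1 = {m1, n1}
  B2 = {m2}
  B3 = {n0}
  B4 = {n2}
m0 ∈ B0, n0 ∈ B3 → different blocks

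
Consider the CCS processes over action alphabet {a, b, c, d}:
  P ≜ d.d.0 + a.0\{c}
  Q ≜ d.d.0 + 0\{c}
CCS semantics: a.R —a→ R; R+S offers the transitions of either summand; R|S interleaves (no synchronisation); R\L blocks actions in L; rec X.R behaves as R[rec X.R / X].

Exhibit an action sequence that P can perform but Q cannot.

a

P's transition system — 4 states:
  s0 = d.d.0 + a.0\{c} :: ··a··> s1, ··d··> s2
  s1 = 0\{c} :: ·
  s2 = d.0 :: ··d··> s3
  s3 = 0 :: ·
Q's transition system — 3 states:
  t0 = d.d.0 + 0\{c} :: ··d··> t1
  t1 = d.0 :: ··d··> t2
  t2 = 0 :: ·
Executing a from P (initial set {s0}):
  step 1 (a): {s1}
  — P admits the full trace.
Executing a from Q (initial set {t0}):
  step 1 (a): ∅  — Q cannot continue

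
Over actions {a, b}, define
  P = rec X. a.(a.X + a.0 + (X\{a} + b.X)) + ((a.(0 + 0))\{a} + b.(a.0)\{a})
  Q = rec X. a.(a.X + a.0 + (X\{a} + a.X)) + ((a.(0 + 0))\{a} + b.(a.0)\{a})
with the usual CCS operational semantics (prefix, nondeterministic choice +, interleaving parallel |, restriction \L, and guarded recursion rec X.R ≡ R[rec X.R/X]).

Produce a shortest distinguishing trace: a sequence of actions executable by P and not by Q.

aba

LTS(P): 5 reachable states
  u0 = rec X. a.(a.X + a.0 + (X\{a} + b.X)) + ((a.(0 + 0))\{a} + b.(a.0)\{a}) → —a→ u1, —b→ u2
  u1 = a.(rec X. a.(a.X + a.0 + (X\{a} + b.X)) + ((a.(0 + 0))\{a} + b.(a.0)\{a})) + a.0 + ((rec X. a.(a.X + a.0 + (X\{a} + b.X)) + ((a.(0 + 0))\{a} + b.(a.0)\{a}))\{a} + b.(rec X. a.(a.X + a.0 + (X\{a} + b.X)) + ((a.(0 + 0))\{a} + b.(a.0)\{a}))) → —a→ u0, —a→ u3, —b→ u0, —b→ u4
  u2 = (a.0)\{a} → (no moves)
  u3 = 0 → (no moves)
  u4 = (a.0)\{a}\{a} → (no moves)
LTS(Q): 5 reachable states
  v0 = rec X. a.(a.X + a.0 + (X\{a} + a.X)) + ((a.(0 + 0))\{a} + b.(a.0)\{a}) → —a→ v1, —b→ v2
  v1 = a.(rec X. a.(a.X + a.0 + (X\{a} + a.X)) + ((a.(0 + 0))\{a} + b.(a.0)\{a})) + a.0 + ((rec X. a.(a.X + a.0 + (X\{a} + a.X)) + ((a.(0 + 0))\{a} + b.(a.0)\{a}))\{a} + a.(rec X. a.(a.X + a.0 + (X\{a} + a.X)) + ((a.(0 + 0))\{a} + b.(a.0)\{a}))) → —a→ v0, —a→ v3, —b→ v4
  v2 = (a.0)\{a} → (no moves)
  v3 = 0 → (no moves)
  v4 = (a.0)\{a}\{a} → (no moves)
Run σ = ⟨aba⟩ on P: start {u0}
  step 1 (a): {u1}
  step 2 (b): {u0, u4}
  step 3 (a): {u1}
  ✓ P
Run σ = ⟨aba⟩ on Q: start {v0}
  step 1 (a): {v1}
  step 2 (b): {v4}
  step 3 (a): ∅  — Q cannot continue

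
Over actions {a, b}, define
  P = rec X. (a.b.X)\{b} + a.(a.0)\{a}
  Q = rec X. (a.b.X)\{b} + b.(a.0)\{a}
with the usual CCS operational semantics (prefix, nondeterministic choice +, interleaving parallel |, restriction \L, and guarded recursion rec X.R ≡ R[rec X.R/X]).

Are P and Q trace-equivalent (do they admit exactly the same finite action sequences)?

P's transition system — 3 states:
  u0 = rec X. (a.b.X)\{b} + a.(a.0)\{a} ⊢ —a→ u1, —a→ u2
  u1 = (a.0)\{a} ⊢ ∅
  u2 = (b.(rec X. (a.b.X)\{b} + a.(a.0)\{a}))\{b} ⊢ ∅
Q's transition system — 3 states:
  v0 = rec X. (a.b.X)\{b} + b.(a.0)\{a} ⊢ —a→ v1, —b→ v2
  v1 = (b.(rec X. (a.b.X)\{b} + b.(a.0)\{a}))\{b} ⊢ ∅
  v2 = (a.0)\{a} ⊢ ∅
Trace ⟨b⟩ through Q, begin at {v0}:
  [1] b ⇒ {v2}
  Q completes σ.
Trace ⟨b⟩ through P, begin at {u0}:
  [1] b ⇒ ∅ (P stuck)

NO — witness ⟨b⟩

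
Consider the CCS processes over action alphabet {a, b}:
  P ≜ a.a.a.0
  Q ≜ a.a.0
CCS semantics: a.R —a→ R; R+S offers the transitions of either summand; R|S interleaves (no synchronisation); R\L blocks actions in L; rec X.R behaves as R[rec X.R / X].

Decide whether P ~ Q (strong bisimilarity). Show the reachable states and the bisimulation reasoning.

LTS(P): 4 reachable states
  s0 = a.a.a.0 :: ··a··> s1
  s1 = a.a.0 :: ··a··> s2
  s2 = a.0 :: ··a··> s3
  s3 = 0 :: deadlocked
LTS(Q): 3 reachable states
  t0 = a.a.0 :: ··a··> t1
  t1 = a.0 :: ··a··> t2
  t2 = 0 :: deadlocked
Bisimilarity quotient blocks:
  B0 = {s0}
  B1 = {s1, t0}
  B2 = {s2, t1}
  B3 = {s3, t2}
s0 ∈ B0, t0 ∈ B1 → different blocks

NO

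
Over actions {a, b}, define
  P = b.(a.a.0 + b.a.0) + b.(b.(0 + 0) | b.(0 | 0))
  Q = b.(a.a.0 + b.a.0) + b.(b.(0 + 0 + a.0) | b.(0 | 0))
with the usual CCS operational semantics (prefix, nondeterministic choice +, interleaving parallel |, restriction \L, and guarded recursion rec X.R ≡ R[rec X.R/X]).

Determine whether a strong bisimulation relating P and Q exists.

not bisimilar

P's transition system — 8 states:
  m0 = b.(a.a.0 + b.a.0) + b.(b.(0 + 0) | b.(0 | 0)) :: --b--▸ m1, --b--▸ m2
  m1 = a.a.0 + b.a.0 :: --a--▸ m3, --b--▸ m3
  m2 = b.(0 + 0) | b.(0 | 0) :: --b--▸ m4, --b--▸ m5
  m3 = a.0 :: --a--▸ m6
  m4 = (0 + 0) | b.(0 | 0) :: --b--▸ m7
  m5 = b.(0 + 0) | (0 | 0) :: --b--▸ m7
  m6 = 0 :: ·
  m7 = (0 + 0) | (0 | 0) :: ·
Q's transition system — 10 states:
  n0 = b.(a.a.0 + b.a.0) + b.(b.(0 + 0 + a.0) | b.(0 | 0)) :: --b--▸ n1, --b--▸ n2
  n1 = a.a.0 + b.a.0 :: --a--▸ n3, --b--▸ n3
  n2 = b.(0 + 0 + a.0) | b.(0 | 0) :: --b--▸ n4, --b--▸ n5
  n3 = a.0 :: --a--▸ n6
  n4 = (0 + 0 + a.0) | b.(0 | 0) :: --a--▸ n7, --b--▸ n8
  n5 = b.(0 + 0 + a.0) | (0 | 0) :: --b--▸ n8
  n6 = 0 :: ·
  n7 = 0 | b.(0 | 0) :: --b--▸ n9
  n8 = (0 + 0 + a.0) | (0 | 0) :: --a--▸ n9
  n9 = 0 | (0 | 0) :: ·
Partition-refinement fixed point:
  B0 = {m0}
  B1 = {m1, n1}
  B2 = {m3, n3, n8}
  B3 = {m6, m7, n6, n9}
  B4 = {m2}
  B5 = {m4, m5, n7}
  B6 = {n0}
  B7 = {n2}
  B8 = {n5}
  B9 = {n4}
m0 ∈ B0, n0 ∈ B6 → different blocks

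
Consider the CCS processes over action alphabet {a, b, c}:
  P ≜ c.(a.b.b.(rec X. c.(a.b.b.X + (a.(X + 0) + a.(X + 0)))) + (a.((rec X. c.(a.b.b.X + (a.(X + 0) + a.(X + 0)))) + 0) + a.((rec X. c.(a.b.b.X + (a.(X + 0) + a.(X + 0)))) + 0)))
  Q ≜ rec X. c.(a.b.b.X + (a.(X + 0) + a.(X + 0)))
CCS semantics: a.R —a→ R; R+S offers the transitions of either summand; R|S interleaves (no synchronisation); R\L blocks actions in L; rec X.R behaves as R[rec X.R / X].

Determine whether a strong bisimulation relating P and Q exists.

bisimilar

P's transition system — 6 states:
  m0 = c.(a.b.b.(rec X. c.(a.b.b.X + (a.(X + 0) + a.(X + 0)))) + (a.((rec X. c.(a.b.b.X + (a.(X + 0) + a.(X + 0)))) + 0) + a.((rec X. c.(a.b.b.X + (a.(X + 0) + a.(X + 0)))) + 0))) ⊢ --c--▸ m1
  m1 = a.b.b.(rec X. c.(a.b.b.X + (a.(X + 0) + a.(X + 0)))) + (a.((rec X. c.(a.b.b.X + (a.(X + 0) + a.(X + 0)))) + 0) + a.((rec X. c.(a.b.b.X + (a.(X + 0) + a.(X + 0)))) + 0)) ⊢ --a--▸ m2, --a--▸ m3
  m2 = (rec X. c.(a.b.b.X + (a.(X + 0) + a.(X + 0)))) + 0 ⊢ --c--▸ m1
  m3 = b.b.(rec X. c.(a.b.b.X + (a.(X + 0) + a.(X + 0)))) ⊢ --b--▸ m4
  m4 = b.(rec X. c.(a.b.b.X + (a.(X + 0) + a.(X + 0)))) ⊢ --b--▸ m5
  m5 = rec X. c.(a.b.b.X + (a.(X + 0) + a.(X + 0))) ⊢ --c--▸ m1
Q's transition system — 5 states:
  n0 = rec X. c.(a.b.b.X + (a.(X + 0) + a.(X + 0))) ⊢ --c--▸ n1
  n1 = a.b.b.(rec X. c.(a.b.b.X + (a.(X + 0) + a.(X + 0)))) + (a.((rec X. c.(a.b.b.X + (a.(X + 0) + a.(X + 0)))) + 0) + a.((rec X. c.(a.b.b.X + (a.(X + 0) + a.(X + 0)))) + 0)) ⊢ --a--▸ n2, --a--▸ n3
  n2 = (rec X. c.(a.b.b.X + (a.(X + 0) + a.(X + 0)))) + 0 ⊢ --c--▸ n1
  n3 = b.b.(rec X. c.(a.b.b.X + (a.(X + 0) + a.(X + 0)))) ⊢ --b--▸ n4
  n4 = b.(rec X. c.(a.b.b.X + (a.(X + 0) + a.(X + 0)))) ⊢ --b--▸ n0
Partition-refinement fixed point:
  B0 = {m0, m2, m5, n0, n2}
  B1 = {m1, n1}
  B2 = {m3, n3}
  B3 = {m4, n4}
m0 ∈ B0, n0 ∈ B0 → same block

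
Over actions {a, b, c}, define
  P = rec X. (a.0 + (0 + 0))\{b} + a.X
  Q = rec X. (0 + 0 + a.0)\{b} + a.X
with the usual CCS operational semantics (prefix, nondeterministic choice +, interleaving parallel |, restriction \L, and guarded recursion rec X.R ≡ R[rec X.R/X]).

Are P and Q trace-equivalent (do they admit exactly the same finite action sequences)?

P's transition system — 2 states:
  u0 = rec X. (a.0 + (0 + 0))\{b} + a.X ⊢ —a→ u0, —a→ u1
  u1 = 0\{b} ⊢ deadlocked
Q's transition system — 2 states:
  v0 = rec X. (0 + 0 + a.0)\{b} + a.X ⊢ —a→ v0, —a→ v1
  v1 = 0\{b} ⊢ deadlocked
Bisimilarity quotient blocks:
  B0 = {u0, v0}
  B1 = {u1, v1}
u0 ∈ B0, v0 ∈ B0 → same block
Bisimilar ⇒ trace-equivalent.

YES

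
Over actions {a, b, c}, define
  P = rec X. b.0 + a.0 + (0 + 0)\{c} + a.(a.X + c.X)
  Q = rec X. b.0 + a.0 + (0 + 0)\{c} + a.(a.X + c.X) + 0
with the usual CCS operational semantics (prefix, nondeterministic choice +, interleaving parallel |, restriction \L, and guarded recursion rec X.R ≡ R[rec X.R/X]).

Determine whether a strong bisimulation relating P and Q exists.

Reachable graph of P (3 states):
  m0 = rec X. b.0 + a.0 + (0 + 0)\{c} + a.(a.X + c.X) → —a→ m1, —a→ m2, —b→ m1
  m1 = 0 → deadlocked
  m2 = a.(rec X. b.0 + a.0 + (0 + 0)\{c} + a.(a.X + c.X)) + c.(rec X. b.0 + a.0 + (0 + 0)\{c} + a.(a.X + c.X)) → —a→ m0, —c→ m0
Reachable graph of Q (3 states):
  n0 = rec X. b.0 + a.0 + (0 + 0)\{c} + a.(a.X + c.X) + 0 → —a→ n1, —a→ n2, —b→ n1
  n1 = 0 → deadlocked
  n2 = a.(rec X. b.0 + a.0 + (0 + 0)\{c} + a.(a.X + c.X) + 0) + c.(rec X. b.0 + a.0 + (0 + 0)\{c} + a.(a.X + c.X) + 0) → —a→ n0, —c→ n0
Bisimilarity quotient blocks:
  B0 = {m0, n0}
  B1 = {m1, n1}
  B2 = {m2, n2}
m0 ∈ B0, n0 ∈ B0 → same block

bisimilar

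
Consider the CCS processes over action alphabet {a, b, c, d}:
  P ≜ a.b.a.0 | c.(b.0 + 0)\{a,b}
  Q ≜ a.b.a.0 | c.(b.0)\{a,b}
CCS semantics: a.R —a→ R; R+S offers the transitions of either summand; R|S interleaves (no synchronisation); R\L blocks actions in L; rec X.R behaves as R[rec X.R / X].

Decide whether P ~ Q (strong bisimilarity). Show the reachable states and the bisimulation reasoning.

YES

P's transition system — 8 states:
  p0 = a.b.a.0 | c.(b.0 + 0)\{a,b} has moves -a-> p1, -c-> p2
  p1 = b.a.0 | c.(b.0 + 0)\{a,b} has moves -b-> p3, -c-> p4
  p2 = a.b.a.0 | (b.0 + 0)\{a,b} has moves -a-> p4
  p3 = a.0 | c.(b.0 + 0)\{a,b} has moves -a-> p5, -c-> p6
  p4 = b.a.0 | (b.0 + 0)\{a,b} has moves -b-> p6
  p5 = 0 | c.(b.0 + 0)\{a,b} has moves -c-> p7
  p6 = a.0 | (b.0 + 0)\{a,b} has moves -a-> p7
  p7 = 0 | (b.0 + 0)\{a,b} has moves ·
Q's transition system — 8 states:
  q0 = a.b.a.0 | c.(b.0)\{a,b} has moves -a-> q1, -c-> q2
  q1 = b.a.0 | c.(b.0)\{a,b} has moves -b-> q3, -c-> q4
  q2 = a.b.a.0 | (b.0)\{a,b} has moves -a-> q4
  q3 = a.0 | c.(b.0)\{a,b} has moves -a-> q5, -c-> q6
  q4 = b.a.0 | (b.0)\{a,b} has moves -b-> q6
  q5 = 0 | c.(b.0)\{a,b} has moves -c-> q7
  q6 = a.0 | (b.0)\{a,b} has moves -a-> q7
  q7 = 0 | (b.0)\{a,b} has moves ·
Partition-refinement fixed point:
  B0 = {p0, q0}
  B1 = {p2, q2}
  B2 = {p4, q4}
  B3 = {p6, q6}
  B4 = {p7, q7}
  B5 = {p1, q1}
  B6 = {p3, q3}
  B7 = {p5, q5}
p0 ∈ B0, q0 ∈ B0 → same block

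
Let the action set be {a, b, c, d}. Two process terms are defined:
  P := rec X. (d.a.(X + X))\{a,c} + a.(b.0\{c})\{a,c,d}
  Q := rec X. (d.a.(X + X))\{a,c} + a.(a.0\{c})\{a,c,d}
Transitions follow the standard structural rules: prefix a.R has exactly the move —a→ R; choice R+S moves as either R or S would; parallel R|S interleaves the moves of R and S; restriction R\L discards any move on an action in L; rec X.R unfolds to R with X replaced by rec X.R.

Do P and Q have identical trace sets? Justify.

Reachable graph of P (4 states):
  m0 = rec X. (d.a.(X + X))\{a,c} + a.(b.0\{c})\{a,c,d} | =a=> m1, =d=> m2
  m1 = (b.0\{c})\{a,c,d} | =b=> m3
  m2 = (a.((rec X. (d.a.(X + X))\{a,c} + a.(b.0\{c})\{a,c,d}) + (rec X. (d.a.(X + X))\{a,c} + a.(b.0\{c})\{a,c,d})))\{a,c} | ·
  m3 = 0\{c}\{a,c,d} | ·
Reachable graph of Q (3 states):
  n0 = rec X. (d.a.(X + X))\{a,c} + a.(a.0\{c})\{a,c,d} | =a=> n1, =d=> n2
  n1 = (a.0\{c})\{a,c,d} | ·
  n2 = (a.((rec X. (d.a.(X + X))\{a,c} + a.(a.0\{c})\{a,c,d}) + (rec X. (d.a.(X + X))\{a,c} + a.(a.0\{c})\{a,c,d})))\{a,c} | ·
Executing ab from P (initial set {m0}):
  after a @ step 1: {m1}
  after b @ step 2: {m3}
  — P admits the full trace.
Executing ab from Q (initial set {n0}):
  after a @ step 1: {n1}
  after b @ step 2: ∅  — Q cannot continue

traces(P) ≠ traces(Q) — witness ⟨ab⟩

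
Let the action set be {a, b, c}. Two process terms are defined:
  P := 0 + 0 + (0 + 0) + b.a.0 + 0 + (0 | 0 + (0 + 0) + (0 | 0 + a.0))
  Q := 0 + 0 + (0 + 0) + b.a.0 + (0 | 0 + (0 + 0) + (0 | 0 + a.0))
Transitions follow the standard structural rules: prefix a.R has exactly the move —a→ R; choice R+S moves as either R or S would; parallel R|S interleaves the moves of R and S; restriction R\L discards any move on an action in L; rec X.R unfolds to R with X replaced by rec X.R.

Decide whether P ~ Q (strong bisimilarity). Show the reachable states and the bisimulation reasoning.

bisimilar

P's transition system — 3 states:
  s0 = 0 + 0 + (0 + 0) + b.a.0 + 0 + (0 | 0 + (0 + 0) + (0 | 0 + a.0)) :: ··a··> s1, ··b··> s2
  s1 = 0 :: ∅
  s2 = a.0 :: ··a··> s1
Q's transition system — 3 states:
  t0 = 0 + 0 + (0 + 0) + b.a.0 + (0 | 0 + (0 + 0) + (0 | 0 + a.0)) :: ··a··> t1, ··b··> t2
  t1 = 0 :: ∅
  t2 = a.0 :: ··a··> t1
Coarsest stable partition (strong bisimilarity classes):
  B0 = {s0, t0}
  B1 = {s1, t1}
  B2 = {s2, t2}
s0 ∈ B0, t0 ∈ B0 → same block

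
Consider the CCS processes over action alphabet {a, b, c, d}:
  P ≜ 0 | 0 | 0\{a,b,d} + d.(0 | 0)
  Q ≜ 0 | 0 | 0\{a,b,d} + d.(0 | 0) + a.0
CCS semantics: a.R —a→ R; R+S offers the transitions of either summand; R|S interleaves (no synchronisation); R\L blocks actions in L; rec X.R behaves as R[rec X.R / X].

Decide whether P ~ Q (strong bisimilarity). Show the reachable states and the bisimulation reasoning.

not bisimilar

LTS(P): 2 reachable states
  s0 = 0 | 0 | 0\{a,b,d} + d.(0 | 0) | --d--▸ s1
  s1 = 0 | 0 | ·
LTS(Q): 3 reachable states
  t0 = 0 | 0 | 0\{a,b,d} + d.(0 | 0) + a.0 | --a--▸ t1, --d--▸ t2
  t1 = 0 | ·
  t2 = 0 | 0 | ·
Partition-refinement fixed point:
  B0 = {s0}
  B1 = {s1, t1, t2}
  B2 = {t0}
s0 ∈ B0, t0 ∈ B2 → different blocks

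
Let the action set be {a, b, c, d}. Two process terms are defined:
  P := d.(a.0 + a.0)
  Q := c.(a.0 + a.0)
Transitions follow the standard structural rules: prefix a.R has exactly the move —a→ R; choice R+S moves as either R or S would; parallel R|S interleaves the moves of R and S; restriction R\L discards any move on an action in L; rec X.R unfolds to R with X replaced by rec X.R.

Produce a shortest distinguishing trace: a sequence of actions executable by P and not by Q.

d

P's transition system — 3 states:
  u0 = d.(a.0 + a.0) → --d--▸ u1
  u1 = a.0 + a.0 → --a--▸ u2
  u2 = 0 → deadlocked
Q's transition system — 3 states:
  v0 = c.(a.0 + a.0) → --c--▸ v1
  v1 = a.0 + a.0 → --a--▸ v2
  v2 = 0 → deadlocked
Trace ⟨d⟩ through P, begin at {u0}:
  step 1 (d): {u1}
  P completes σ.
Trace ⟨d⟩ through Q, begin at {v0}:
  step 1 (d): ∅  — Q cannot continue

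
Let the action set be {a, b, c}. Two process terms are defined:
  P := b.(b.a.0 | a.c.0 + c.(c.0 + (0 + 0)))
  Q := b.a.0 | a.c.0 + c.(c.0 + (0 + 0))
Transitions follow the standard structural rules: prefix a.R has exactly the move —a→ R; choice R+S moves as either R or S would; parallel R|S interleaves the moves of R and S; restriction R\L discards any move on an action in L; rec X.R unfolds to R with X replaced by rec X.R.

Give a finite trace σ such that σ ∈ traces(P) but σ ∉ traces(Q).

bb

Reachable graph of P (12 states):
  p0 = b.(b.a.0 | a.c.0 + c.(c.0 + (0 + 0))) ⊢ --b--▸ p1
  p1 = b.a.0 | a.c.0 + c.(c.0 + (0 + 0)) ⊢ --a--▸ p2, --b--▸ p3, --c--▸ p4
  p2 = b.a.0 | c.0 ⊢ --b--▸ p5, --c--▸ p6
  p3 = a.0 | a.c.0 ⊢ --a--▸ p5, --a--▸ p7
  p4 = c.0 + (0 + 0) ⊢ --c--▸ p8
  p5 = a.0 | c.0 ⊢ --a--▸ p9, --c--▸ p10
  p6 = b.a.0 | 0 ⊢ --b--▸ p10
  p7 = 0 | a.c.0 ⊢ --a--▸ p9
  p8 = 0 ⊢ ∅
  p9 = 0 | c.0 ⊢ --c--▸ p11
  p10 = a.0 | 0 ⊢ --a--▸ p11
  p11 = 0 | 0 ⊢ ∅
Reachable graph of Q (11 states):
  q0 = b.a.0 | a.c.0 + c.(c.0 + (0 + 0)) ⊢ --a--▸ q1, --b--▸ q2, --c--▸ q3
  q1 = b.a.0 | c.0 ⊢ --b--▸ q4, --c--▸ q5
  q2 = a.0 | a.c.0 ⊢ --a--▸ q4, --a--▸ q6
  q3 = c.0 + (0 + 0) ⊢ --c--▸ q7
  q4 = a.0 | c.0 ⊢ --a--▸ q8, --c--▸ q9
  q5 = b.a.0 | 0 ⊢ --b--▸ q9
  q6 = 0 | a.c.0 ⊢ --a--▸ q8
  q7 = 0 ⊢ ∅
  q8 = 0 | c.0 ⊢ --c--▸ q10
  q9 = a.0 | 0 ⊢ --a--▸ q10
  q10 = 0 | 0 ⊢ ∅
Run σ = ⟨bb⟩ on P: start {p0}
  step 1 (b): {p1}
  step 2 (b): {p3}
  — P admits the full trace.
Run σ = ⟨bb⟩ on Q: start {q0}
  step 1 (b): {q2}
  step 2 (b): no successor for Q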